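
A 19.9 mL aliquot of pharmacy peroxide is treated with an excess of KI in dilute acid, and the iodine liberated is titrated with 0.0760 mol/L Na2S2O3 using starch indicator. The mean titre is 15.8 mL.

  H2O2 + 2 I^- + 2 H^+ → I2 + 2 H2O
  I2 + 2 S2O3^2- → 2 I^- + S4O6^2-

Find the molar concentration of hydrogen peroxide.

0.0302 mol/L

n(S2O3^2-) = 0.0158 × 0.0760 = 1.20 × 10^-3 mol
n(I2) = n(S2O3^2-)/2 = 6.00 × 10^-4 mol
n(H2O2) in the aliquot = 6.00 × 10^-4 mol (1:1 ratio)
[H2O2] = 6.00 × 10^-4 / 0.0199 = 0.0302 mol/L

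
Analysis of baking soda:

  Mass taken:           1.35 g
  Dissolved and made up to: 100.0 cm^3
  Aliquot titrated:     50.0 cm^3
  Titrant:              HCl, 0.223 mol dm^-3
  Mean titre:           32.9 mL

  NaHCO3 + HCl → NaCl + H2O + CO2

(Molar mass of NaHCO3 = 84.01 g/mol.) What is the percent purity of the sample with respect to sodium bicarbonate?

n(HCl) per titration = 0.0329 × 0.223 = 7.34 × 10^-3 mol
n(NaHCO3) in each aliquot = 7.34 × 10^-3 mol (1:1 ratio)
n(NaHCO3) in the whole flask = 7.34 × 10^-3 × 100.0/50.0 = 0.0147 mol
mass of NaHCO3 = 0.0147 × 84.01 = 1.23 g
% NaHCO3 = 1.23 / 1.35 × 100 = 91.3 %

91.3 %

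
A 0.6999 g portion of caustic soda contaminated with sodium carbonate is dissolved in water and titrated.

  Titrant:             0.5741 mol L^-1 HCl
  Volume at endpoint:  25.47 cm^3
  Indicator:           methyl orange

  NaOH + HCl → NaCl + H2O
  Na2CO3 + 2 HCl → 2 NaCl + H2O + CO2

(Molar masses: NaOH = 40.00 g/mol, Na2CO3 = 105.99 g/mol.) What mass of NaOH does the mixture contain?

0.2309 g

n(HCl) = 0.02547 × 0.5741 = 0.01462 mol
Let x = n(NaOH), y = n(Na2CO3).
Titrant: 1x + 2y = 0.01462;  mass: 40.00x + 105.99y = 0.6999
Solving, x = 5.772 × 10^-3 mol, y = 4.425 × 10^-3 mol
mass of NaOH = 5.772 × 10^-3 × 40.00 = 0.2309 g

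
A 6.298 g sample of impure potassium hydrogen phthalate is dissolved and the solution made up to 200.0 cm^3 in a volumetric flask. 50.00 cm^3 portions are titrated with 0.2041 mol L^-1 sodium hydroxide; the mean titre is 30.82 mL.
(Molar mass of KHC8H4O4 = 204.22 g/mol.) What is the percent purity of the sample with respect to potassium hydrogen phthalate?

81.59 %

KHC8H4O4 + NaOH → KNaC8H4O4 + H2O
n(NaOH) per titration = 0.03082 × 0.2041 = 6.290 × 10^-3 mol
n(KHC8H4O4) in each aliquot = 6.290 × 10^-3 mol (1:1 ratio)
n(KHC8H4O4) in the whole flask = 6.290 × 10^-3 × 200.0/50.00 = 0.02516 mol
mass of KHC8H4O4 = 0.02516 × 204.22 = 5.138 g
% KHC8H4O4 = 5.138 / 6.298 × 100 = 81.59 %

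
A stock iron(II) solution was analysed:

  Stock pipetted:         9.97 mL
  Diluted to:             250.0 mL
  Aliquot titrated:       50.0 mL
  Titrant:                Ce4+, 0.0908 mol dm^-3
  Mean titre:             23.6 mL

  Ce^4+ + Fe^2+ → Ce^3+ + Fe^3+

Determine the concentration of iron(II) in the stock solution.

n(Ce4+) = 0.0236 × 0.0908 = 2.14 × 10^-3 mol
n(Fe2+) in the aliquot = 2.14 × 10^-3 mol (1:1 ratio)
[Fe2+]_dilute = 2.14 × 10^-3 / 0.0500 = 0.0429 mol/L
Dilution factor = 250.0 / 9.97 = 25.08
[Fe2+]_stock = 0.0429 × 25.08 = 1.07 mol/L

1.07 mol/L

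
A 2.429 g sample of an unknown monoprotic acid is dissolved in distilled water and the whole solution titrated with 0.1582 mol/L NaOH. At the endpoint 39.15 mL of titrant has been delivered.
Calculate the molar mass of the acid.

n(NaOH) = 0.03915 L × 0.1582 mol/L = 6.194 × 10^-3 mol
n(HA) = 6.194 × 10^-3 mol (1:1 ratio)
M = m / n = 2.429 g / 6.194 × 10^-3 mol = 392.2 g/mol

392.2 g/mol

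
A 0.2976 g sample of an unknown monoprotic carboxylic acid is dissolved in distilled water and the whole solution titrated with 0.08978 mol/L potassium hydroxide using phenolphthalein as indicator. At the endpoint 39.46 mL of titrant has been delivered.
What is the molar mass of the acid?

84.00 g/mol

n(KOH) = 0.03946 L × 0.08978 mol/L = 3.543 × 10^-3 mol
n(HA) = 3.543 × 10^-3 mol (1:1 ratio)
M = m / n = 0.2976 g / 3.543 × 10^-3 mol = 84.00 g/mol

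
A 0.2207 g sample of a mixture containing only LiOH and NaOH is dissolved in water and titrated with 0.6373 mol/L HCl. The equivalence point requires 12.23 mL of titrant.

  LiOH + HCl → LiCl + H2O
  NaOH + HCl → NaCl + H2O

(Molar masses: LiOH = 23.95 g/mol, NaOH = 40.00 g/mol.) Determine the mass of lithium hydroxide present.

n(HCl) = 0.01223 × 0.6373 = 7.794 × 10^-3 mol
Let x = n(LiOH), y = n(NaOH).
Titrant: 1x + 1y = 7.794 × 10^-3;  mass: 23.95x + 40.00y = 0.2207
Solving, x = 5.674 × 10^-3 mol, y = 2.120 × 10^-3 mol
mass of LiOH = 5.674 × 10^-3 × 23.95 = 0.1359 g

0.1359 g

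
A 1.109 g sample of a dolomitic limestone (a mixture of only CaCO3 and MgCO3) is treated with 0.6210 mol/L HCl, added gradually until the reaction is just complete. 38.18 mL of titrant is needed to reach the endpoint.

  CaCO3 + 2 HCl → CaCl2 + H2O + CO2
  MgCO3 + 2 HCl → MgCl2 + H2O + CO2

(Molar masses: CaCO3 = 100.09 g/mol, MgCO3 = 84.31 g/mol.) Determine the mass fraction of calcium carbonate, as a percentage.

62.64 %

n(HCl) = 0.03818 × 0.6210 = 0.02371 mol
Let x = n(CaCO3), y = n(MgCO3).
Titrant: 2x + 2y = 0.02371;  mass: 100.09x + 84.31y = 1.109
Solving, x = 6.940 × 10^-3 mol, y = 4.915 × 10^-3 mol
mass of CaCO3 = 6.940 × 10^-3 × 100.09 = 0.6946 g
% CaCO3 = 0.6946 / 1.109 × 100 = 62.64 %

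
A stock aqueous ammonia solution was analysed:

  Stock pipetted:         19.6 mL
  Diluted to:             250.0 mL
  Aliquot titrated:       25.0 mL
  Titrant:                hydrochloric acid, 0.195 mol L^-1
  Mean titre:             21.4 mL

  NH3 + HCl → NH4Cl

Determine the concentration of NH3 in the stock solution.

n(HCl) = 0.0214 × 0.195 = 4.17 × 10^-3 mol
n(NH3) in the aliquot = 4.17 × 10^-3 mol (1:1 ratio)
[NH3]_dilute = 4.17 × 10^-3 / 0.0250 = 0.167 mol/L
Dilution factor = 250.0 / 19.6 = 12.76
[NH3]_stock = 0.167 × 12.76 = 2.13 mol/L

2.13 mol/L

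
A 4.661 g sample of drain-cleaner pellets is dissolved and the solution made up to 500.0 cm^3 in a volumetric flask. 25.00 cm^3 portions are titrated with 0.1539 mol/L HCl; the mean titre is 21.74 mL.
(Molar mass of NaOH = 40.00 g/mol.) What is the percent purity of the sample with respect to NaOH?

57.43 %

NaOH + HCl → NaCl + H2O
n(HCl) per titration = 0.02174 × 0.1539 = 3.346 × 10^-3 mol
n(NaOH) in each aliquot = 3.346 × 10^-3 mol (1:1 ratio)
n(NaOH) in the whole flask = 3.346 × 10^-3 × 500.0/25.00 = 0.06692 mol
mass of NaOH = 0.06692 × 40.00 = 2.677 g
% NaOH = 2.677 / 4.661 × 100 = 57.43 %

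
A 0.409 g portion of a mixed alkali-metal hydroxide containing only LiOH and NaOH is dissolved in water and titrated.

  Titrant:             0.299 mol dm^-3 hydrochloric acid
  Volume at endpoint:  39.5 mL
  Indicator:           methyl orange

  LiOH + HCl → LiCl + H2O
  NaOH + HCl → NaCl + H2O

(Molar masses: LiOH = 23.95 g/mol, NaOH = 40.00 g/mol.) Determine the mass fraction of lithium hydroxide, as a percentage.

23.1 %

n(HCl) = 0.0395 × 0.299 = 0.0118 mol
Let x = n(LiOH), y = n(NaOH).
Titrant: 1x + 1y = 0.0118;  mass: 23.95x + 40.00y = 0.409
Solving, x = 3.95 × 10^-3 mol, y = 7.86 × 10^-3 mol
mass of LiOH = 3.95 × 10^-3 × 23.95 = 0.0946 g
% LiOH = 0.0946 / 0.409 × 100 = 23.1 %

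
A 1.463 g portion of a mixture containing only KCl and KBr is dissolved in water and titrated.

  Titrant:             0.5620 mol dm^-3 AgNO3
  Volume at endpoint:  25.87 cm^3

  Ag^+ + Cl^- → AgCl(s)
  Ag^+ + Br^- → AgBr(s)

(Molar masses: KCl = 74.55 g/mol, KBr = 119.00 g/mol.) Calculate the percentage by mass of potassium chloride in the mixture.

n(AgNO3) = 0.02587 × 0.5620 = 0.01454 mol
Let x = n(KCl), y = n(KBr).
Titrant: 1x + 1y = 0.01454;  mass: 74.55x + 119.00y = 1.463
Solving, x = 6.010 × 10^-3 mol, y = 8.529 × 10^-3 mol
mass of KCl = 6.010 × 10^-3 × 74.55 = 0.4480 g
% KCl = 0.4480 / 1.463 × 100 = 30.62 %

30.62 %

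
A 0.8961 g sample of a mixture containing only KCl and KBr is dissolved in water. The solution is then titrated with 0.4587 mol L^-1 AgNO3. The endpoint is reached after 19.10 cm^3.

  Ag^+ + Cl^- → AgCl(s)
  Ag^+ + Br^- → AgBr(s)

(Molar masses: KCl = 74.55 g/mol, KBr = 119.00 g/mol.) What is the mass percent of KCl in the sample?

27.42 %

n(AgNO3) = 0.01910 × 0.4587 = 8.761 × 10^-3 mol
Let x = n(KCl), y = n(KBr).
Titrant: 1x + 1y = 8.761 × 10^-3;  mass: 74.55x + 119.00y = 0.8961
Solving, x = 3.295 × 10^-3 mol, y = 5.466 × 10^-3 mol
mass of KCl = 3.295 × 10^-3 × 74.55 = 0.2457 g
% KCl = 0.2457 / 0.8961 × 100 = 27.42 %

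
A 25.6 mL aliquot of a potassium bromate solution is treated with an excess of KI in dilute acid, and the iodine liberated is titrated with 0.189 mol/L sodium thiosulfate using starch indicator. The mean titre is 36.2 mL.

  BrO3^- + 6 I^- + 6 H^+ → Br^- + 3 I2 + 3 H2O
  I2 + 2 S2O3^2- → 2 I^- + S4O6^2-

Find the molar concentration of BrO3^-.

0.0445 mol/L

n(S2O3^2-) = 0.0362 × 0.189 = 6.84 × 10^-3 mol
n(I2) = n(S2O3^2-)/2 = 3.42 × 10^-3 mol
From the 1:3 ratio, n(BrO3^-) in the aliquot = 1/3 × 3.42 × 10^-3 = 1.14 × 10^-3 mol
[BrO3^-] = 1.14 × 10^-3 / 0.0256 = 0.0445 mol/L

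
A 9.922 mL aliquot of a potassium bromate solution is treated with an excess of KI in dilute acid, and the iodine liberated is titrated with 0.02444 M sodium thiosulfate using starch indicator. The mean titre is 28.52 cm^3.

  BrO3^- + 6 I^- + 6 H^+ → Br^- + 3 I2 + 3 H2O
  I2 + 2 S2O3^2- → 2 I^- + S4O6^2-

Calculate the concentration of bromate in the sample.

0.01171 M

n(S2O3^2-) = 0.02852 × 0.02444 = 6.970 × 10^-4 mol
n(I2) = n(S2O3^2-)/2 = 3.485 × 10^-4 mol
From the 1:3 ratio, n(BrO3^-) in the aliquot = 1/3 × 3.485 × 10^-4 = 1.162 × 10^-4 mol
[BrO3^-] = 1.162 × 10^-4 / 0.009922 = 0.01171 mol/L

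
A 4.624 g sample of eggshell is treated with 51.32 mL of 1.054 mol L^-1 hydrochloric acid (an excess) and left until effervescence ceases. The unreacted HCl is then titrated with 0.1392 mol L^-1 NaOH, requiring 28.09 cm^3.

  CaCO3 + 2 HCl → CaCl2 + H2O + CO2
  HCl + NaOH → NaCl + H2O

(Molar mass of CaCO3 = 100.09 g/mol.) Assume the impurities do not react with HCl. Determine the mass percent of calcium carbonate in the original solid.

n(HCl) added = 0.05132 × 1.054 = 0.05409 mol
n(NaOH) used in back-titration = 0.02809 × 0.1392 = 3.910 × 10^-3 mol
n(HCl) left over = 3.910 × 10^-3 mol (1:1 ratio)
n(HCl) consumed by analyte = 0.05409 − 3.910 × 10^-3 = 0.05018 mol
From the 1:2 ratio, n(CaCO3) = 1/2 × 0.05018 = 0.02509 mol
mass of CaCO3 = 0.02509 × 100.09 = 2.511 g
% CaCO3 = 2.511 / 4.624 × 100 = 54.31 %

54.31 %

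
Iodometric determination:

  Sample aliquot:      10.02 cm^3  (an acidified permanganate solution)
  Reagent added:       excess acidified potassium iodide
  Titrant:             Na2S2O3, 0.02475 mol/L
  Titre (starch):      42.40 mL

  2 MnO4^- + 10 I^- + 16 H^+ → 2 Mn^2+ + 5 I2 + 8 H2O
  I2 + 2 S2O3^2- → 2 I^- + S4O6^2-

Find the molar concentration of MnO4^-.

0.02095 mol/L

n(S2O3^2-) = 0.04240 × 0.02475 = 1.049 × 10^-3 mol
n(I2) = n(S2O3^2-)/2 = 5.247 × 10^-4 mol
From the 2:5 ratio, n(MnO4^-) in the aliquot = 2/5 × 5.247 × 10^-4 = 2.099 × 10^-4 mol
[MnO4^-] = 2.099 × 10^-4 / 0.01002 = 0.02095 mol/L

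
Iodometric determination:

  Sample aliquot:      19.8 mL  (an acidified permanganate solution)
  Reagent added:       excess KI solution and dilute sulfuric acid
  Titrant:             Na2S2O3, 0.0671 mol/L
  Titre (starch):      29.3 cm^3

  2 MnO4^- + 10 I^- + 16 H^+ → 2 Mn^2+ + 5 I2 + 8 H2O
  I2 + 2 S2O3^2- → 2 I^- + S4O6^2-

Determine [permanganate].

0.0199 mol/L

n(S2O3^2-) = 0.0293 × 0.0671 = 1.97 × 10^-3 mol
n(I2) = n(S2O3^2-)/2 = 9.83 × 10^-4 mol
From the 2:5 ratio, n(MnO4^-) in the aliquot = 2/5 × 9.83 × 10^-4 = 3.93 × 10^-4 mol
[MnO4^-] = 3.93 × 10^-4 / 0.0198 = 0.0199 mol/L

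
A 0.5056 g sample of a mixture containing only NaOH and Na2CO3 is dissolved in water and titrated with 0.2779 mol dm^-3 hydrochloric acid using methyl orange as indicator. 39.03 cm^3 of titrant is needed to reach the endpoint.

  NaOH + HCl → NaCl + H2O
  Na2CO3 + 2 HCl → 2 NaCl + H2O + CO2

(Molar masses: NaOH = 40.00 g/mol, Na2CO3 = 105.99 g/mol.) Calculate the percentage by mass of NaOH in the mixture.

42.13 %

n(HCl) = 0.03903 × 0.2779 = 0.01085 mol
Let x = n(NaOH), y = n(Na2CO3).
Titrant: 1x + 2y = 0.01085;  mass: 40.00x + 105.99y = 0.5056
Solving, x = 5.326 × 10^-3 mol, y = 2.760 × 10^-3 mol
mass of NaOH = 5.326 × 10^-3 × 40.00 = 0.2130 g
% NaOH = 0.2130 / 0.5056 × 100 = 42.13 %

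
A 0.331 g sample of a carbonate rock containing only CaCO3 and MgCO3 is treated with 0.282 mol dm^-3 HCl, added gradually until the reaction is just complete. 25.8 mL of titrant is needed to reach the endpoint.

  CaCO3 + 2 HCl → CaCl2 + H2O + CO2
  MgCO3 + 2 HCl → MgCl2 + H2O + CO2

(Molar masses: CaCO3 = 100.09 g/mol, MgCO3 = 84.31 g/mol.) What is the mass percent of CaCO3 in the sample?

n(HCl) = 0.0258 × 0.282 = 7.28 × 10^-3 mol
Let x = n(CaCO3), y = n(MgCO3).
Titrant: 2x + 2y = 7.28 × 10^-3;  mass: 100.09x + 84.31y = 0.331
Solving, x = 1.54 × 10^-3 mol, y = 2.10 × 10^-3 mol
mass of CaCO3 = 1.54 × 10^-3 × 100.09 = 0.154 g
% CaCO3 = 0.154 / 0.331 × 100 = 46.6 %

46.6 %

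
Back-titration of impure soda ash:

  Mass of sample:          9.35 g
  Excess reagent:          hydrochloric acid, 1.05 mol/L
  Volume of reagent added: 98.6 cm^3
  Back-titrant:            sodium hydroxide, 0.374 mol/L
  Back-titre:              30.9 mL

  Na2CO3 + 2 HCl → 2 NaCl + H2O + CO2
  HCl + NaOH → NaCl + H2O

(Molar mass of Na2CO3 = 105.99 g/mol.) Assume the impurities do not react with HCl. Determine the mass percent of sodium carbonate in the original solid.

n(HCl) added = 0.0986 × 1.05 = 0.104 mol
n(NaOH) used in back-titration = 0.0309 × 0.374 = 0.0116 mol
n(HCl) left over = 0.0116 mol (1:1 ratio)
n(HCl) consumed by analyte = 0.104 − 0.0116 = 0.0920 mol
From the 1:2 ratio, n(Na2CO3) = 1/2 × 0.0920 = 0.0460 mol
mass of Na2CO3 = 0.0460 × 105.99 = 4.87 g
% Na2CO3 = 4.87 / 9.35 × 100 = 52.1 %

52.1 %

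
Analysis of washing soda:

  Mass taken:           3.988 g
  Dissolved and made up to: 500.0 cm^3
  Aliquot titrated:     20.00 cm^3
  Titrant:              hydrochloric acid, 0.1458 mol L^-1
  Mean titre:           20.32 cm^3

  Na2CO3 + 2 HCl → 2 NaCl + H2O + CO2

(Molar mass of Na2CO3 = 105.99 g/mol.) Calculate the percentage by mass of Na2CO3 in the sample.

98.42 %

n(HCl) per titration = 0.02032 × 0.1458 = 2.963 × 10^-3 mol
From the 1:2 ratio, n(Na2CO3) in each aliquot = 1/2 × 2.963 × 10^-3 = 1.481 × 10^-3 mol
n(Na2CO3) in the whole flask = 1.481 × 10^-3 × 500.0/20.00 = 0.03703 mol
mass of Na2CO3 = 0.03703 × 105.99 = 3.925 g
% Na2CO3 = 3.925 / 3.988 × 100 = 98.42 %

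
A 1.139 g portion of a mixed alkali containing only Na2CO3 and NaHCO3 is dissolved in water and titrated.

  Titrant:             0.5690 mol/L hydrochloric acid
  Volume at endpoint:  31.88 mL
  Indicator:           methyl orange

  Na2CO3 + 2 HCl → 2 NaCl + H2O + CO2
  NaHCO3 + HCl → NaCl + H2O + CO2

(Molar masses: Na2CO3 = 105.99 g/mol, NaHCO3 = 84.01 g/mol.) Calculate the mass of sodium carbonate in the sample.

n(HCl) = 0.03188 × 0.5690 = 0.01814 mol
Let x = n(Na2CO3), y = n(NaHCO3).
Titrant: 2x + 1y = 0.01814;  mass: 105.99x + 84.01y = 1.139
Solving, x = 6.205 × 10^-3 mol, y = 5.729 × 10^-3 mol
mass of Na2CO3 = 6.205 × 10^-3 × 105.99 = 0.6577 g

0.6577 g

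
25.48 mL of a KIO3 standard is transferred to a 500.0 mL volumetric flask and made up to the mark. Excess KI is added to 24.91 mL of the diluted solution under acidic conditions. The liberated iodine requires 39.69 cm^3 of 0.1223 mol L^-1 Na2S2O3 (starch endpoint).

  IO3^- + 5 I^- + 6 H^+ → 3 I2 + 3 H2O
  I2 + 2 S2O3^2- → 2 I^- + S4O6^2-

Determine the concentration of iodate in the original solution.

n(S2O3^2-) = 0.03969 × 0.1223 = 4.854 × 10^-3 mol
n(I2) = n(S2O3^2-)/2 = 2.427 × 10^-3 mol
From the 1:3 ratio, n(IO3^-) in the aliquot = 1/3 × 2.427 × 10^-3 = 8.090 × 10^-4 mol
[IO3^-]_dilute = 8.090 × 10^-4 / 0.02491 = 0.03248 mol/L
[IO3^-]_original = 0.03248 × 500.0/25.48 = 0.6373 mol/L

0.6373 mol/L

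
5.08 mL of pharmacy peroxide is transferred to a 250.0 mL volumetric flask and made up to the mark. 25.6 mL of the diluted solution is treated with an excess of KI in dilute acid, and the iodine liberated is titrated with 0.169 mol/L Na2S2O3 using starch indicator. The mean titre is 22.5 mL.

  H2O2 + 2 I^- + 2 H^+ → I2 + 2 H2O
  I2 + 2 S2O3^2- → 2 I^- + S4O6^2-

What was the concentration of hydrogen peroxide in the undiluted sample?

3.65 mol/L

n(S2O3^2-) = 0.0225 × 0.169 = 3.80 × 10^-3 mol
n(I2) = n(S2O3^2-)/2 = 1.90 × 10^-3 mol
n(H2O2) in the aliquot = 1.90 × 10^-3 mol (1:1 ratio)
[H2O2]_dilute = 1.90 × 10^-3 / 0.0256 = 0.0743 mol/L
[H2O2]_original = 0.0743 × 250.0/5.08 = 3.65 mol/L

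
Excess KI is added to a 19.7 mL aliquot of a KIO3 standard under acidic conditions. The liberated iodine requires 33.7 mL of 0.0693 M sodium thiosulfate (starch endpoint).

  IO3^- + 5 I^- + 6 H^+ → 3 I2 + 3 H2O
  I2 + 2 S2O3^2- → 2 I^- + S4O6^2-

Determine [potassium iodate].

0.0198 M

n(S2O3^2-) = 0.0337 × 0.0693 = 2.34 × 10^-3 mol
n(I2) = n(S2O3^2-)/2 = 1.17 × 10^-3 mol
From the 1:3 ratio, n(IO3^-) in the aliquot = 1/3 × 1.17 × 10^-3 = 3.89 × 10^-4 mol
[IO3^-] = 3.89 × 10^-4 / 0.0197 = 0.0198 mol/L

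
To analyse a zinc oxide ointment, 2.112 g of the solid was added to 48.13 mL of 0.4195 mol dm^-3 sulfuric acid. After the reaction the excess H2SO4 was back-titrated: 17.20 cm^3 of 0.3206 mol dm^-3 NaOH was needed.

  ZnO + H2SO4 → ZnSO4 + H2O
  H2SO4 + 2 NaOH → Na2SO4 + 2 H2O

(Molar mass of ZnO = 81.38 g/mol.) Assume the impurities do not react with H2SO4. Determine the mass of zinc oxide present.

1.419 g

n(H2SO4) added = 0.04813 × 0.4195 = 0.02019 mol
n(NaOH) used in back-titration = 0.01720 × 0.3206 = 5.514 × 10^-3 mol
From the 1:2 ratio, n(H2SO4) left over = 1/2 × 5.514 × 10^-3 = 2.757 × 10^-3 mol
n(H2SO4) consumed by analyte = 0.02019 − 2.757 × 10^-3 = 0.01743 mol
n(ZnO) = 0.01743 mol (1:1 ratio)
mass of ZnO = 0.01743 × 81.38 = 1.419 g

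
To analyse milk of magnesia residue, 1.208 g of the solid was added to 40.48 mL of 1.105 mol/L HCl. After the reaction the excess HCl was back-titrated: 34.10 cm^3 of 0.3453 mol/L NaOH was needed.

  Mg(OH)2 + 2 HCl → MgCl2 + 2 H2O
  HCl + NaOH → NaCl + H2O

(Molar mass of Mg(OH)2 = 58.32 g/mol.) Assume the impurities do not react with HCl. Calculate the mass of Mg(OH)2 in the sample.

n(HCl) added = 0.04048 × 1.105 = 0.04473 mol
n(NaOH) used in back-titration = 0.03410 × 0.3453 = 0.01177 mol
n(HCl) left over = 0.01177 mol (1:1 ratio)
n(HCl) consumed by analyte = 0.04473 − 0.01177 = 0.03296 mol
From the 1:2 ratio, n(Mg(OH)2) = 1/2 × 0.03296 = 0.01648 mol
mass of Mg(OH)2 = 0.01648 × 58.32 = 0.9610 g

0.9610 g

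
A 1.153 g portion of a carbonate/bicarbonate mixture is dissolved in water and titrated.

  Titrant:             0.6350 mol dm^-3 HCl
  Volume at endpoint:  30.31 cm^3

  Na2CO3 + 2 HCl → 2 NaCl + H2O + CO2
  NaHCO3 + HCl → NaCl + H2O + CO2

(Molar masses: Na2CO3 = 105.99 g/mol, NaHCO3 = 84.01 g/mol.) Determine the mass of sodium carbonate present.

0.7927 g

n(HCl) = 0.03031 × 0.6350 = 0.01925 mol
Let x = n(Na2CO3), y = n(NaHCO3).
Titrant: 2x + 1y = 0.01925;  mass: 105.99x + 84.01y = 1.153
Solving, x = 7.479 × 10^-3 mol, y = 4.289 × 10^-3 mol
mass of Na2CO3 = 7.479 × 10^-3 × 105.99 = 0.7927 g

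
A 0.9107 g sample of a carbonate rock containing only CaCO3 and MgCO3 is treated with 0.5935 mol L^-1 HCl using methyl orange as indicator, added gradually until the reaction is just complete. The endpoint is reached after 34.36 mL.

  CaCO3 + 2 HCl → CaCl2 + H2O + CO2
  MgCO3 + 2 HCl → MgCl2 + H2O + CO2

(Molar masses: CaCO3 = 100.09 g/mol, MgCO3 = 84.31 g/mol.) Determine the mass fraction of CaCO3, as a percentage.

n(HCl) = 0.03436 × 0.5935 = 0.02039 mol
Let x = n(CaCO3), y = n(MgCO3).
Titrant: 2x + 2y = 0.02039;  mass: 100.09x + 84.31y = 0.9107
Solving, x = 3.235 × 10^-3 mol, y = 6.961 × 10^-3 mol
mass of CaCO3 = 3.235 × 10^-3 × 100.09 = 0.3238 g
% CaCO3 = 0.3238 / 0.9107 × 100 = 35.55 %

35.55 %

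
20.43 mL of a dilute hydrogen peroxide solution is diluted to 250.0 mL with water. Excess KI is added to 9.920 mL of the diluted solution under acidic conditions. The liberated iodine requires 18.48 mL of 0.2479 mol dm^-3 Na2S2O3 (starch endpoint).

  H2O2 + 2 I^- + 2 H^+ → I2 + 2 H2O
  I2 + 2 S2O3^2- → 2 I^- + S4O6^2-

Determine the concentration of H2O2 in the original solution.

n(S2O3^2-) = 0.01848 × 0.2479 = 4.581 × 10^-3 mol
n(I2) = n(S2O3^2-)/2 = 2.291 × 10^-3 mol
n(H2O2) in the aliquot = 2.291 × 10^-3 mol (1:1 ratio)
[H2O2]_dilute = 2.291 × 10^-3 / 0.009920 = 0.2309 mol/L
[H2O2]_original = 0.2309 × 250.0/20.43 = 2.826 mol/L

2.826 mol/L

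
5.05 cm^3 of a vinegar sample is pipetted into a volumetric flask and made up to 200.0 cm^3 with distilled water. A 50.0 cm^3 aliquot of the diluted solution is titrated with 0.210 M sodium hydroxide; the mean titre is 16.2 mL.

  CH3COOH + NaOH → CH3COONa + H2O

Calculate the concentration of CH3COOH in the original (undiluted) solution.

n(NaOH) = 0.0162 × 0.210 = 3.40 × 10^-3 mol
n(CH3COOH) in the aliquot = 3.40 × 10^-3 mol (1:1 ratio)
[CH3COOH]_dilute = 3.40 × 10^-3 / 0.0500 = 0.0680 mol/L
Dilution factor = 200.0 / 5.05 = 39.60
[CH3COOH]_stock = 0.0680 × 39.60 = 2.69 mol/L

2.69 M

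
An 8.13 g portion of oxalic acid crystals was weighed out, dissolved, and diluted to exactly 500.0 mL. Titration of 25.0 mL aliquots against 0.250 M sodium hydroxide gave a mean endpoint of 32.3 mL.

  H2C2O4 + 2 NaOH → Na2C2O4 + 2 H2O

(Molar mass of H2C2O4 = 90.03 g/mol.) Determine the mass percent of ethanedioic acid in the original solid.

89.4 %

n(NaOH) per titration = 0.0323 × 0.250 = 8.07 × 10^-3 mol
From the 1:2 ratio, n(H2C2O4) in each aliquot = 1/2 × 8.07 × 10^-3 = 4.04 × 10^-3 mol
n(H2C2O4) in the whole flask = 4.04 × 10^-3 × 500.0/25.0 = 0.0807 mol
mass of H2C2O4 = 0.0807 × 90.03 = 7.27 g
% H2C2O4 = 7.27 / 8.13 × 100 = 89.4 %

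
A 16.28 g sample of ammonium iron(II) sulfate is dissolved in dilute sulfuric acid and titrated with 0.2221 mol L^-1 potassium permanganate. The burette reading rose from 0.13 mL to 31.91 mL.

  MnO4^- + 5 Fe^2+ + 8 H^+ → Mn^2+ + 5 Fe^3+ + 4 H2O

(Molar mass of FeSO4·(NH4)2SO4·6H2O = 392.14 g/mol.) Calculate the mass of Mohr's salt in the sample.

n(KMnO4) = 0.03178 L × 0.2221 mol/L = 7.058 × 10^-3 mol
From the 5:1 ratio, n(FeSO4·(NH4)2SO4·6H2O) = 5/1 × 7.058 × 10^-3 = 0.03529 mol
mass of FeSO4·(NH4)2SO4·6H2O = 0.03529 × 392.14 g/mol = 13.84 g

13.84 g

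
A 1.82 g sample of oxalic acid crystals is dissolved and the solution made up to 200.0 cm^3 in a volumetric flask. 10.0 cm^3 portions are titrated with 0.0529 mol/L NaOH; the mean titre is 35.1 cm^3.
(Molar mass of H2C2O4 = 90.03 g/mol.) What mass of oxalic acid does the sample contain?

H2C2O4 + 2 NaOH → Na2C2O4 + 2 H2O
n(NaOH) per titration = 0.0351 × 0.0529 = 1.86 × 10^-3 mol
From the 1:2 ratio, n(H2C2O4) in each aliquot = 1/2 × 1.86 × 10^-3 = 9.28 × 10^-4 mol
n(H2C2O4) in the whole flask = 9.28 × 10^-4 × 200.0/10.0 = 0.0186 mol
mass of H2C2O4 = 0.0186 × 90.03 = 1.67 g

1.67 g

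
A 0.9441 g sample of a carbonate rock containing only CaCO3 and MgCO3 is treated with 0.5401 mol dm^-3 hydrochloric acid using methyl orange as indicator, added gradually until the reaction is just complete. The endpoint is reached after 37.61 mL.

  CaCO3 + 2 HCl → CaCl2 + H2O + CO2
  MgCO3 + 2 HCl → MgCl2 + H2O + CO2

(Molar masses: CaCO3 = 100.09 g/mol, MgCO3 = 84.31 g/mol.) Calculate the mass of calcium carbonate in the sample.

n(HCl) = 0.03761 × 0.5401 = 0.02031 mol
Let x = n(CaCO3), y = n(MgCO3).
Titrant: 2x + 2y = 0.02031;  mass: 100.09x + 84.31y = 0.9441
Solving, x = 5.564 × 10^-3 mol, y = 4.593 × 10^-3 mol
mass of CaCO3 = 5.564 × 10^-3 × 100.09 = 0.5569 g

0.5569 g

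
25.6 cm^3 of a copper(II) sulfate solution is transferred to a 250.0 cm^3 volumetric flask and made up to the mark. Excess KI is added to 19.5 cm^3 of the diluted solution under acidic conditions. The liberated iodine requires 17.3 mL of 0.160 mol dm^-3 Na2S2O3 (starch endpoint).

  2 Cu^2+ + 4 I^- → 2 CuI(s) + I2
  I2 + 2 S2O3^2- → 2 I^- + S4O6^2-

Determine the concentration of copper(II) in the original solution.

n(S2O3^2-) = 0.0173 × 0.160 = 2.77 × 10^-3 mol
n(I2) = n(S2O3^2-)/2 = 1.38 × 10^-3 mol
From the 2:1 ratio, n(Cu2+) in the aliquot = 2/1 × 1.38 × 10^-3 = 2.77 × 10^-3 mol
[Cu2+]_dilute = 2.77 × 10^-3 / 0.0195 = 0.142 mol/L
[Cu2+]_original = 0.142 × 250.0/25.6 = 1.39 mol/L

1.39 mol/L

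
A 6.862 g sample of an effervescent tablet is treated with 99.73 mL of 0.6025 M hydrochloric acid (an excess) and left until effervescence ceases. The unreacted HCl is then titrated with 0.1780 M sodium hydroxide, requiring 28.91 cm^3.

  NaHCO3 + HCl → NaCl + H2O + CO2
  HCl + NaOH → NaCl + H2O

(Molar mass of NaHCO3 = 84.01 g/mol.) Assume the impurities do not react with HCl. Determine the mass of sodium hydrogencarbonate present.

4.616 g

n(HCl) added = 0.09973 × 0.6025 = 0.06009 mol
n(NaOH) used in back-titration = 0.02891 × 0.1780 = 5.146 × 10^-3 mol
n(HCl) left over = 5.146 × 10^-3 mol (1:1 ratio)
n(HCl) consumed by analyte = 0.06009 − 5.146 × 10^-3 = 0.05494 mol
n(NaHCO3) = 0.05494 mol (1:1 ratio)
mass of NaHCO3 = 0.05494 × 84.01 = 4.616 g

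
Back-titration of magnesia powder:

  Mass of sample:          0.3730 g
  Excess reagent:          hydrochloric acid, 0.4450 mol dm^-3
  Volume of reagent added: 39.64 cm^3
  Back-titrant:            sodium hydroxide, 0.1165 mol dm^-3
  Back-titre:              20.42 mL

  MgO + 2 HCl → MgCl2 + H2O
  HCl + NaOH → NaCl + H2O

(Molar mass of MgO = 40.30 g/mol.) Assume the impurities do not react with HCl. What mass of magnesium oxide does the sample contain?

0.3075 g

n(HCl) added = 0.03964 × 0.4450 = 0.01764 mol
n(NaOH) used in back-titration = 0.02042 × 0.1165 = 2.379 × 10^-3 mol
n(HCl) left over = 2.379 × 10^-3 mol (1:1 ratio)
n(HCl) consumed by analyte = 0.01764 − 2.379 × 10^-3 = 0.01526 mol
From the 1:2 ratio, n(MgO) = 1/2 × 0.01526 = 7.630 × 10^-3 mol
mass of MgO = 7.630 × 10^-3 × 40.30 = 0.3075 g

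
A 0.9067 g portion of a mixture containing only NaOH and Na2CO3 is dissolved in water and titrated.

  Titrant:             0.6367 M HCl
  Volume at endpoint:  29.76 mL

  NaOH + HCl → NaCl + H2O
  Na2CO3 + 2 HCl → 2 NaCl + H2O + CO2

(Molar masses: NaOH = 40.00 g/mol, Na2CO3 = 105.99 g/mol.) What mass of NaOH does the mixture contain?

0.3000 g

n(HCl) = 0.02976 × 0.6367 = 0.01895 mol
Let x = n(NaOH), y = n(Na2CO3).
Titrant: 1x + 2y = 0.01895;  mass: 40.00x + 105.99y = 0.9067
Solving, x = 7.500 × 10^-3 mol, y = 5.724 × 10^-3 mol
mass of NaOH = 7.500 × 10^-3 × 40.00 = 0.3000 g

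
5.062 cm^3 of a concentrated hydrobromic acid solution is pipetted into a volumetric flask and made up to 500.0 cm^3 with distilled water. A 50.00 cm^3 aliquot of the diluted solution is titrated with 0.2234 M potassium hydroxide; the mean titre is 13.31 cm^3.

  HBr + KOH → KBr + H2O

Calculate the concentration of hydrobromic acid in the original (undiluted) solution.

5.874 M

n(KOH) = 0.01331 × 0.2234 = 2.973 × 10^-3 mol
n(HBr) in the aliquot = 2.973 × 10^-3 mol (1:1 ratio)
[HBr]_dilute = 2.973 × 10^-3 / 0.05000 = 0.05947 mol/L
Dilution factor = 500.0 / 5.062 = 98.78
[HBr]_stock = 0.05947 × 98.78 = 5.874 mol/L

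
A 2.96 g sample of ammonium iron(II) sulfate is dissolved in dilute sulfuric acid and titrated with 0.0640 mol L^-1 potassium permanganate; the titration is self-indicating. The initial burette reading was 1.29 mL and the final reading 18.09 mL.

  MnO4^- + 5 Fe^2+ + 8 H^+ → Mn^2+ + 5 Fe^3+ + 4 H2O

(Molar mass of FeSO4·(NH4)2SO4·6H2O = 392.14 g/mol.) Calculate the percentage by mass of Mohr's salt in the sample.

71.2 %

n(KMnO4) = 0.0168 L × 0.0640 mol/L = 1.08 × 10^-3 mol
From the 5:1 ratio, n(FeSO4·(NH4)2SO4·6H2O) = 5/1 × 1.08 × 10^-3 = 5.38 × 10^-3 mol
mass of FeSO4·(NH4)2SO4·6H2O = 5.38 × 10^-3 × 392.14 g/mol = 2.11 g
% FeSO4·(NH4)2SO4·6H2O = 2.11 / 2.96 × 100 = 71.2 %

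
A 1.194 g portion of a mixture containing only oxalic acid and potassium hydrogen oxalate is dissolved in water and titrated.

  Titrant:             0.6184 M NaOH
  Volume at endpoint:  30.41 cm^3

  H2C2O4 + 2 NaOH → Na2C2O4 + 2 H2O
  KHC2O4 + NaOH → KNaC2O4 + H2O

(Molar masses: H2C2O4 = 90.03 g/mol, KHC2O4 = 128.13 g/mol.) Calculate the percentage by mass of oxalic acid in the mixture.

n(NaOH) = 0.03041 × 0.6184 = 0.01881 mol
Let x = n(H2C2O4), y = n(KHC2O4).
Titrant: 2x + 1y = 0.01881;  mass: 90.03x + 128.13y = 1.194
Solving, x = 7.312 × 10^-3 mol, y = 4.181 × 10^-3 mol
mass of H2C2O4 = 7.312 × 10^-3 × 90.03 = 0.6583 g
% H2C2O4 = 0.6583 / 1.194 × 100 = 55.14 %

55.14 %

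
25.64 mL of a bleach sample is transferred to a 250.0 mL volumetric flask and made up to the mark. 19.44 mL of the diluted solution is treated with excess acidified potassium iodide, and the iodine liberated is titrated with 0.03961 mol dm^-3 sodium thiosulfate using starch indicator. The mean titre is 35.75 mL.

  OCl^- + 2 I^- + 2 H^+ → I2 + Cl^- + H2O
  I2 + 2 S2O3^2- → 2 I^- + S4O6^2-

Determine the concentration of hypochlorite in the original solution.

n(S2O3^2-) = 0.03575 × 0.03961 = 1.416 × 10^-3 mol
n(I2) = n(S2O3^2-)/2 = 7.080 × 10^-4 mol
n(OCl^-) in the aliquot = 7.080 × 10^-4 mol (1:1 ratio)
[OCl^-]_dilute = 7.080 × 10^-4 / 0.01944 = 0.03642 mol/L
[OCl^-]_original = 0.03642 × 250.0/25.64 = 0.3551 mol/L

0.3551 mol/L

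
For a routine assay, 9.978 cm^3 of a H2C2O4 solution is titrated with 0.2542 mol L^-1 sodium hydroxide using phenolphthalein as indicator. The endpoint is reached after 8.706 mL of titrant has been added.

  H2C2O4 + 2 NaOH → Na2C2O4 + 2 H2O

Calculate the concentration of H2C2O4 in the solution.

0.1109 mol/L

n(NaOH) = 0.008706 L × 0.2542 mol/L = 2.213 × 10^-3 mol
From the 1:2 mole ratio, n(H2C2O4) = 1/2 × 2.213 × 10^-3 = 1.107 × 10^-3 mol
[H2C2O4] = 1.107 × 10^-3 mol / 0.009978 L = 0.1109 mol/L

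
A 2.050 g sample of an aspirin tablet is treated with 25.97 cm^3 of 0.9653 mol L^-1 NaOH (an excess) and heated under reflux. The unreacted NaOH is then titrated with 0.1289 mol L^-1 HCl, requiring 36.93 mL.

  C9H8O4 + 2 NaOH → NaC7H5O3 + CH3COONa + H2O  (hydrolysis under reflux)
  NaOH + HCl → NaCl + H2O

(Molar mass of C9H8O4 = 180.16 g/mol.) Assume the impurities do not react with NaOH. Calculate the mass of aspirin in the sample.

n(NaOH) added = 0.02597 × 0.9653 = 0.02507 mol
n(HCl) used in back-titration = 0.03693 × 0.1289 = 4.760 × 10^-3 mol
n(NaOH) left over = 4.760 × 10^-3 mol (1:1 ratio)
n(NaOH) consumed by analyte = 0.02507 − 4.760 × 10^-3 = 0.02031 mol
From the 1:2 ratio, n(C9H8O4) = 1/2 × 0.02031 = 0.01015 mol
mass of C9H8O4 = 0.01015 × 180.16 = 1.829 g

1.829 g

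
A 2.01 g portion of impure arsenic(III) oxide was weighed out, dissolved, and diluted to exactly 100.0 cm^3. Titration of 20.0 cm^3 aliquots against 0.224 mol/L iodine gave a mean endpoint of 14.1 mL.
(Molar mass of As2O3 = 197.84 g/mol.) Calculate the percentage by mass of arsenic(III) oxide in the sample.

77.7 %

As2O3 + 2 I2 + 2 H2O → As2O5 + 4 HI
n(I2) per titration = 0.0141 × 0.224 = 3.16 × 10^-3 mol
From the 1:2 ratio, n(As2O3) in each aliquot = 1/2 × 3.16 × 10^-3 = 1.58 × 10^-3 mol
n(As2O3) in the whole flask = 1.58 × 10^-3 × 100.0/20.0 = 7.90 × 10^-3 mol
mass of As2O3 = 7.90 × 10^-3 × 197.84 = 1.56 g
% As2O3 = 1.56 / 2.01 × 100 = 77.7 %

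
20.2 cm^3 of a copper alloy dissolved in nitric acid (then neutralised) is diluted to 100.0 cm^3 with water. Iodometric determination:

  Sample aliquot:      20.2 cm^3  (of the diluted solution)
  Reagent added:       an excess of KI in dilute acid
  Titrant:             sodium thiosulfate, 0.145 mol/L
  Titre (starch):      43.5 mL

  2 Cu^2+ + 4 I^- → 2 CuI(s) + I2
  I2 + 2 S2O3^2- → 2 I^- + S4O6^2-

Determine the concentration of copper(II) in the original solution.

n(S2O3^2-) = 0.0435 × 0.145 = 6.31 × 10^-3 mol
n(I2) = n(S2O3^2-)/2 = 3.15 × 10^-3 mol
From the 2:1 ratio, n(Cu2+) in the aliquot = 2/1 × 3.15 × 10^-3 = 6.31 × 10^-3 mol
[Cu2+]_dilute = 6.31 × 10^-3 / 0.0202 = 0.312 mol/L
[Cu2+]_original = 0.312 × 100.0/20.2 = 1.55 mol/L

1.55 mol/L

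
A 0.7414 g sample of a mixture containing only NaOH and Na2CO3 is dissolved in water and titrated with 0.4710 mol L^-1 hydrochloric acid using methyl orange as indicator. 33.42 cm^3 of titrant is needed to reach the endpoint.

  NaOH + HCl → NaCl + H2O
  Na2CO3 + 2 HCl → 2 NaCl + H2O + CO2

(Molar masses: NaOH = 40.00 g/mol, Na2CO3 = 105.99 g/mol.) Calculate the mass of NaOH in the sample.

0.2856 g

n(HCl) = 0.03342 × 0.4710 = 0.01574 mol
Let x = n(NaOH), y = n(Na2CO3).
Titrant: 1x + 2y = 0.01574;  mass: 40.00x + 105.99y = 0.7414
Solving, x = 7.140 × 10^-3 mol, y = 4.300 × 10^-3 mol
mass of NaOH = 7.140 × 10^-3 × 40.00 = 0.2856 g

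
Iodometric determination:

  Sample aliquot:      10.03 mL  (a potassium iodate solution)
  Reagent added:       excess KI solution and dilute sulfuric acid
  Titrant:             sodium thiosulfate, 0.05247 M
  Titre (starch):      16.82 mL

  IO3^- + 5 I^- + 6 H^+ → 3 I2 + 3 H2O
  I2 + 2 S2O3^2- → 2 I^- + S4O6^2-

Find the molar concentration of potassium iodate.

0.01467 M

n(S2O3^2-) = 0.01682 × 0.05247 = 8.825 × 10^-4 mol
n(I2) = n(S2O3^2-)/2 = 4.413 × 10^-4 mol
From the 1:3 ratio, n(IO3^-) in the aliquot = 1/3 × 4.413 × 10^-4 = 1.471 × 10^-4 mol
[IO3^-] = 1.471 × 10^-4 / 0.01003 = 0.01467 mol/L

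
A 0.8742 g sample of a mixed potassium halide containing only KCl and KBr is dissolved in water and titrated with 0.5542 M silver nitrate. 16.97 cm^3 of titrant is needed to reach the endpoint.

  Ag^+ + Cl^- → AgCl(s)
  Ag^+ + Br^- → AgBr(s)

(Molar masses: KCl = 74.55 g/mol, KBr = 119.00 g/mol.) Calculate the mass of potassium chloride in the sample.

n(AgNO3) = 0.01697 × 0.5542 = 9.405 × 10^-3 mol
Let x = n(KCl), y = n(KBr).
Titrant: 1x + 1y = 9.405 × 10^-3;  mass: 74.55x + 119.00y = 0.8742
Solving, x = 5.511 × 10^-3 mol, y = 3.894 × 10^-3 mol
mass of KCl = 5.511 × 10^-3 × 74.55 = 0.4109 g

0.4109 g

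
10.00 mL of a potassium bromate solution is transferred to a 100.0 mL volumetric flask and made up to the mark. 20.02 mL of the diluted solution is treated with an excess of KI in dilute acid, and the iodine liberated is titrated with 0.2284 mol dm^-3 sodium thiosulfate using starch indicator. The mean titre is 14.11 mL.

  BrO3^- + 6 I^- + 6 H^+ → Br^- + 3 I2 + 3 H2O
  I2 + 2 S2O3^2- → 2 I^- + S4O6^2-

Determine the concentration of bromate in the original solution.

n(S2O3^2-) = 0.01411 × 0.2284 = 3.223 × 10^-3 mol
n(I2) = n(S2O3^2-)/2 = 1.611 × 10^-3 mol
From the 1:3 ratio, n(BrO3^-) in the aliquot = 1/3 × 1.611 × 10^-3 = 5.371 × 10^-4 mol
[BrO3^-]_dilute = 5.371 × 10^-4 / 0.02002 = 0.02683 mol/L
[BrO3^-]_original = 0.02683 × 100.0/10.00 = 0.2683 mol/L

0.2683 mol/L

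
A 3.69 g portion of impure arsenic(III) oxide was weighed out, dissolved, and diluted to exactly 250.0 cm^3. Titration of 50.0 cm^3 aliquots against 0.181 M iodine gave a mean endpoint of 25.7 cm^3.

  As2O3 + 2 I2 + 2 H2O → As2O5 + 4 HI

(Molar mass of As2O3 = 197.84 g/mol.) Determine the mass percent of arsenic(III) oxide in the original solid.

n(I2) per titration = 0.0257 × 0.181 = 4.65 × 10^-3 mol
From the 1:2 ratio, n(As2O3) in each aliquot = 1/2 × 4.65 × 10^-3 = 2.33 × 10^-3 mol
n(As2O3) in the whole flask = 2.33 × 10^-3 × 250.0/50.0 = 0.0116 mol
mass of As2O3 = 0.0116 × 197.84 = 2.30 g
% As2O3 = 2.30 / 3.69 × 100 = 62.4 %

62.4 %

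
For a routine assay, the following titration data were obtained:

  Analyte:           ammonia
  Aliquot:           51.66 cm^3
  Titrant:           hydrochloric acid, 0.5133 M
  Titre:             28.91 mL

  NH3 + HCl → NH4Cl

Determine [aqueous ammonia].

n(HCl) = 0.02891 L × 0.5133 mol/L = 0.01484 mol
n(NH3) = 0.01484 mol (1:1 mole ratio)
[NH3] = 0.01484 mol / 0.05166 L = 0.2873 mol/L

0.2873 M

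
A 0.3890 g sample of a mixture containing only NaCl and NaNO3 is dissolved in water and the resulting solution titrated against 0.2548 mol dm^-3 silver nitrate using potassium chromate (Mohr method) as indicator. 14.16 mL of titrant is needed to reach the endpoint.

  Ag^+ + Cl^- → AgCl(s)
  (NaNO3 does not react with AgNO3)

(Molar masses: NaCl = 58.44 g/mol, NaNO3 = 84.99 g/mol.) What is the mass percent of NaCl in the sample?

n(AgNO3) = 0.01416 × 0.2548 = 3.608 × 10^-3 mol
Let x = n(NaCl), y = n(NaNO3).
Titrant: 1x = 3.608 × 10^-3;  mass: 58.44x + 84.99y = 0.3890
Solving, x = 3.608 × 10^-3 mol, y = 2.096 × 10^-3 mol
mass of NaCl = 3.608 × 10^-3 × 58.44 = 0.2108 g
% NaCl = 0.2108 / 0.3890 × 100 = 54.20 %

54.20 %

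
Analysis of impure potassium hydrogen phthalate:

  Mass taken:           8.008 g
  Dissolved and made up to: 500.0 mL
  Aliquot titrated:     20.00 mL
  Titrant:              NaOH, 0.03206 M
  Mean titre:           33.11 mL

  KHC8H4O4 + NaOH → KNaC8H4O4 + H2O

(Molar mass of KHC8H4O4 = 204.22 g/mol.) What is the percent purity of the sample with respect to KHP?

n(NaOH) per titration = 0.03311 × 0.03206 = 1.062 × 10^-3 mol
n(KHC8H4O4) in each aliquot = 1.062 × 10^-3 mol (1:1 ratio)
n(KHC8H4O4) in the whole flask = 1.062 × 10^-3 × 500.0/20.00 = 0.02654 mol
mass of KHC8H4O4 = 0.02654 × 204.22 = 5.420 g
% KHC8H4O4 = 5.420 / 8.008 × 100 = 67.68 %

67.68 %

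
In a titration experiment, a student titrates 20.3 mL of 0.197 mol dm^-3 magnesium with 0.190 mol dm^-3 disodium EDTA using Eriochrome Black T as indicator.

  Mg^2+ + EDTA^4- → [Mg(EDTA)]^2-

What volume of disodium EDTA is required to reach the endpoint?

21.0 mL

n(Mg2+) = 0.0203 L × 0.197 mol/L = 4.00 × 10^-3 mol
n(EDTA) = 4.00 × 10^-3 mol (1:1 stoichiometry)
V(EDTA) = 4.00 × 10^-3 mol / 0.190 mol/L = 0.0210 L = 21.0 mL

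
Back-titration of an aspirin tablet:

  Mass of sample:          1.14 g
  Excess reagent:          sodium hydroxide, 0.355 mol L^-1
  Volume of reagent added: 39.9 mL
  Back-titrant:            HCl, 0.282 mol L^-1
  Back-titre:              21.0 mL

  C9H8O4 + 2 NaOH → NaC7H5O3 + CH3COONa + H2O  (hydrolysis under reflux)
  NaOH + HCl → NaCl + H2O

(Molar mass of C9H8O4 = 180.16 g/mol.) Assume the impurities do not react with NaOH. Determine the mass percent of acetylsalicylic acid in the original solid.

65.1 %

n(NaOH) added = 0.0399 × 0.355 = 0.0142 mol
n(HCl) used in back-titration = 0.0210 × 0.282 = 5.92 × 10^-3 mol
n(NaOH) left over = 5.92 × 10^-3 mol (1:1 ratio)
n(NaOH) consumed by analyte = 0.0142 − 5.92 × 10^-3 = 8.24 × 10^-3 mol
From the 1:2 ratio, n(C9H8O4) = 1/2 × 8.24 × 10^-3 = 4.12 × 10^-3 mol
mass of C9H8O4 = 4.12 × 10^-3 × 180.16 = 0.742 g
% C9H8O4 = 0.742 / 1.14 × 100 = 65.1 %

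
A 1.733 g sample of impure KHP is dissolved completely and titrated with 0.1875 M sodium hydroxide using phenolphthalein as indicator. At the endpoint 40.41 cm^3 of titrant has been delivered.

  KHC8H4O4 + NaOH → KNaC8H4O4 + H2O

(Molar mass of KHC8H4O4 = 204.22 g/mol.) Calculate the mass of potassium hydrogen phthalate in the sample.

n(NaOH) = 0.04041 L × 0.1875 mol/L = 7.577 × 10^-3 mol
n(KHC8H4O4) = 7.577 × 10^-3 mol (1:1 ratio)
mass of KHC8H4O4 = 7.577 × 10^-3 × 204.22 g/mol = 1.547 g

1.547 g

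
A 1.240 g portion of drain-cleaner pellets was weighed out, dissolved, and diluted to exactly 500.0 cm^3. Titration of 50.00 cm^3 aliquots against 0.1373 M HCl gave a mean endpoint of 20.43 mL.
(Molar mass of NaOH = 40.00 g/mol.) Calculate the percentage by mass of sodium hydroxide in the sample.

90.49 %

NaOH + HCl → NaCl + H2O
n(HCl) per titration = 0.02043 × 0.1373 = 2.805 × 10^-3 mol
n(NaOH) in each aliquot = 2.805 × 10^-3 mol (1:1 ratio)
n(NaOH) in the whole flask = 2.805 × 10^-3 × 500.0/50.00 = 0.02805 mol
mass of NaOH = 0.02805 × 40.00 = 1.122 g
% NaOH = 1.122 / 1.240 × 100 = 90.49 %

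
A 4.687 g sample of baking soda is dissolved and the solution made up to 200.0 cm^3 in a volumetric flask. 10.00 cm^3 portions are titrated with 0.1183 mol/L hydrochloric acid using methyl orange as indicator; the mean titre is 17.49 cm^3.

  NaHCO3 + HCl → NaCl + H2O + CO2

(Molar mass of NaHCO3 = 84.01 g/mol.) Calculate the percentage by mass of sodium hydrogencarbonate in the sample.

n(HCl) per titration = 0.01749 × 0.1183 = 2.069 × 10^-3 mol
n(NaHCO3) in each aliquot = 2.069 × 10^-3 mol (1:1 ratio)
n(NaHCO3) in the whole flask = 2.069 × 10^-3 × 200.0/10.00 = 0.04138 mol
mass of NaHCO3 = 0.04138 × 84.01 = 3.476 g
% NaHCO3 = 3.476 / 4.687 × 100 = 74.17 %

74.17 %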